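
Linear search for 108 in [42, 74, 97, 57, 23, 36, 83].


i=0: 42!=108
i=1: 74!=108
i=2: 97!=108
i=3: 57!=108
i=4: 23!=108
i=5: 36!=108
i=6: 83!=108

Not found, 7 comps


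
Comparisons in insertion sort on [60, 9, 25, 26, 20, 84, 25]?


Algorithm: insertion sort
Input: [60, 9, 25, 26, 20, 84, 25]
Sorted: [9, 20, 25, 25, 26, 60, 84]

14


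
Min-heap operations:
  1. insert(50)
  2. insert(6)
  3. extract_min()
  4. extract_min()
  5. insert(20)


insert(50) -> [50]
insert(6) -> [6, 50]
extract_min()->6, [50]
extract_min()->50, []
insert(20) -> [20]

Final heap: [20]


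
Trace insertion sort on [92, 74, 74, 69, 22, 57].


Initial: [92, 74, 74, 69, 22, 57]
Insert 74: [74, 92, 74, 69, 22, 57]
Insert 74: [74, 74, 92, 69, 22, 57]
Insert 69: [69, 74, 74, 92, 22, 57]
Insert 22: [22, 69, 74, 74, 92, 57]
Insert 57: [22, 57, 69, 74, 74, 92]

Sorted: [22, 57, 69, 74, 74, 92]


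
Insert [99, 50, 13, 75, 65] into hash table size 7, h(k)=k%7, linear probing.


Insert 99: h=1 -> slot 1
Insert 50: h=1, 1 probes -> slot 2
Insert 13: h=6 -> slot 6
Insert 75: h=5 -> slot 5
Insert 65: h=2, 1 probes -> slot 3

Table: [None, 99, 50, 65, None, 75, 13]


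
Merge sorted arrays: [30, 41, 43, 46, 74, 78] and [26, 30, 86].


Take 26 from B
Take 30 from A
Take 30 from B
Take 41 from A
Take 43 from A
Take 46 from A
Take 74 from A
Take 78 from A

Merged: [26, 30, 30, 41, 43, 46, 74, 78, 86]


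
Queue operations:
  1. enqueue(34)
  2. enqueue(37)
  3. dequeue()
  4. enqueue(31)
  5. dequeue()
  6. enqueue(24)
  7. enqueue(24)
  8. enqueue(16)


enqueue(34) -> [34]
enqueue(37) -> [34, 37]
dequeue()->34, [37]
enqueue(31) -> [37, 31]
dequeue()->37, [31]
enqueue(24) -> [31, 24]
enqueue(24) -> [31, 24, 24]
enqueue(16) -> [31, 24, 24, 16]

Final queue: [31, 24, 24, 16]


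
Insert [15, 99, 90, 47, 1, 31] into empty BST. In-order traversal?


Insert 15: root
Insert 99: R from 15
Insert 90: R from 15 -> L from 99
Insert 47: R from 15 -> L from 99 -> L from 90
Insert 1: L from 15
Insert 31: R from 15 -> L from 99 -> L from 90 -> L from 47

In-order: [1, 15, 31, 47, 90, 99]


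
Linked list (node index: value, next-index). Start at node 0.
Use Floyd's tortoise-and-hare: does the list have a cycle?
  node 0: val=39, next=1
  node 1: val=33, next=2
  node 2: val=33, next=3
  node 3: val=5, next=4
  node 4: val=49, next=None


Floyd's tortoise (slow, +1) and hare (fast, +2):
  init: slow=0, fast=0
  step 1: slow=1, fast=2
  step 2: slow=2, fast=4
  step 3: fast -> None, no cycle

Cycle: no


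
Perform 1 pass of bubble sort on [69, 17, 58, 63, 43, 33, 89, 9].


Initial: [69, 17, 58, 63, 43, 33, 89, 9]
Pass 1: [17, 58, 63, 43, 33, 69, 9, 89] (6 swaps)

After 1 pass: [17, 58, 63, 43, 33, 69, 9, 89]


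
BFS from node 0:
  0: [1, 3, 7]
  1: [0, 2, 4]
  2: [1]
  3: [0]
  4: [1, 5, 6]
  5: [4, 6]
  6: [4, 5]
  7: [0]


Visit 0, enqueue [1, 3, 7]
Visit 1, enqueue [2, 4]
Visit 3, enqueue []
Visit 7, enqueue []
Visit 2, enqueue []
Visit 4, enqueue [5, 6]
Visit 5, enqueue []
Visit 6, enqueue []

BFS order: [0, 1, 3, 7, 2, 4, 5, 6]


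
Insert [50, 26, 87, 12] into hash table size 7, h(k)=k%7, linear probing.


Insert 50: h=1 -> slot 1
Insert 26: h=5 -> slot 5
Insert 87: h=3 -> slot 3
Insert 12: h=5, 1 probes -> slot 6

Table: [None, 50, None, 87, None, 26, 12]


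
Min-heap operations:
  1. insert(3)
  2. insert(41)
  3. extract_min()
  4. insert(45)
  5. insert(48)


insert(3) -> [3]
insert(41) -> [3, 41]
extract_min()->3, [41]
insert(45) -> [41, 45]
insert(48) -> [41, 45, 48]

Final heap: [41, 45, 48]


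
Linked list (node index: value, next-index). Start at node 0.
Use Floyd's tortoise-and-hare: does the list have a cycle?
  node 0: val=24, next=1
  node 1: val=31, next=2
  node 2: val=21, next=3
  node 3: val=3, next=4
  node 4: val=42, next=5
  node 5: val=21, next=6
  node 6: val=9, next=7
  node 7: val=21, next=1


Floyd's tortoise (slow, +1) and hare (fast, +2):
  init: slow=0, fast=0
  step 1: slow=1, fast=2
  step 2: slow=2, fast=4
  step 3: slow=3, fast=6
  step 4: slow=4, fast=1
  step 5: slow=5, fast=3
  step 6: slow=6, fast=5
  step 7: slow=7, fast=7
  slow == fast at node 7: cycle detected

Cycle: yes


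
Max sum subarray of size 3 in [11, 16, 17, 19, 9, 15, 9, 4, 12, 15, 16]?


[0:3]: 44
[1:4]: 52
[2:5]: 45
[3:6]: 43
[4:7]: 33
[5:8]: 28
[6:9]: 25
[7:10]: 31
[8:11]: 43

Max: 52 at [1:4]


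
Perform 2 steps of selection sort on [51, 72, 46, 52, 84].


Initial: [51, 72, 46, 52, 84]
Step 1: min=46 at 2
  Swap: [46, 72, 51, 52, 84]
Step 2: min=51 at 2
  Swap: [46, 51, 72, 52, 84]

After 2 steps: [46, 51, 72, 52, 84]


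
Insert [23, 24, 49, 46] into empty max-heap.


Insert 23: [23]
Insert 24: [24, 23]
Insert 49: [49, 23, 24]
Insert 46: [49, 46, 24, 23]

Final heap: [49, 46, 24, 23]


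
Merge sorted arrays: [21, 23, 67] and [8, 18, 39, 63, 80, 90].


Take 8 from B
Take 18 from B
Take 21 from A
Take 23 from A
Take 39 from B
Take 63 from B
Take 67 from A

Merged: [8, 18, 21, 23, 39, 63, 67, 80, 90]


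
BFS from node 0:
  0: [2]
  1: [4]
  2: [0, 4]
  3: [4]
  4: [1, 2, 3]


Visit 0, enqueue [2]
Visit 2, enqueue [4]
Visit 4, enqueue [1, 3]
Visit 1, enqueue []
Visit 3, enqueue []

BFS order: [0, 2, 4, 1, 3]


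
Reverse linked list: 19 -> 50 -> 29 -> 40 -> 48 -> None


Step 1: curr=19, set curr.next=prev(None) | reversed so far: 19
Step 2: curr=50, set curr.next=prev(19) | reversed so far: 50 -> 19
Step 3: curr=29, set curr.next=prev(50) | reversed so far: 29 -> 50 -> 19
Step 4: curr=40, set curr.next=prev(29) | reversed so far: 40 -> 29 -> 50 -> 19
Step 5: curr=48, set curr.next=prev(40) | reversed so far: 48 -> 40 -> 29 -> 50 -> 19

48 -> 40 -> 29 -> 50 -> 19 -> None


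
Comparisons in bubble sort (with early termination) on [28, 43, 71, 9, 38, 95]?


Algorithm: bubble sort (with early termination)
Input: [28, 43, 71, 9, 38, 95]
Sorted: [9, 28, 38, 43, 71, 95]

14


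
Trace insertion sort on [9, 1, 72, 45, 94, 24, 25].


Initial: [9, 1, 72, 45, 94, 24, 25]
Insert 1: [1, 9, 72, 45, 94, 24, 25]
Insert 72: [1, 9, 72, 45, 94, 24, 25]
Insert 45: [1, 9, 45, 72, 94, 24, 25]
Insert 94: [1, 9, 45, 72, 94, 24, 25]
Insert 24: [1, 9, 24, 45, 72, 94, 25]
Insert 25: [1, 9, 24, 25, 45, 72, 94]

Sorted: [1, 9, 24, 25, 45, 72, 94]


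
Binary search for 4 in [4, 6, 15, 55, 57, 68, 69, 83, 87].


Step 1: lo=0, hi=8, mid=4, val=57
Step 2: lo=0, hi=3, mid=1, val=6
Step 3: lo=0, hi=0, mid=0, val=4

Found at index 0


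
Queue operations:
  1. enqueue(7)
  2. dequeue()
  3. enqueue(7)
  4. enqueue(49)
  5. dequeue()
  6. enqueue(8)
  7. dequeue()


enqueue(7) -> [7]
dequeue()->7, []
enqueue(7) -> [7]
enqueue(49) -> [7, 49]
dequeue()->7, [49]
enqueue(8) -> [49, 8]
dequeue()->49, [8]

Final queue: [8]


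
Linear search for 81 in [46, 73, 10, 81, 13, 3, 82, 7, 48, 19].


i=0: 46!=81
i=1: 73!=81
i=2: 10!=81
i=3: 81==81 found!

Found at 3, 4 comps


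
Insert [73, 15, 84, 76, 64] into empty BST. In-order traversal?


Insert 73: root
Insert 15: L from 73
Insert 84: R from 73
Insert 76: R from 73 -> L from 84
Insert 64: L from 73 -> R from 15

In-order: [15, 64, 73, 76, 84]


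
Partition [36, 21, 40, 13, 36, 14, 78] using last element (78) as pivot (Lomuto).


Pivot: 78
  36 <= 78: advance i (no swap)
  21 <= 78: advance i (no swap)
  40 <= 78: advance i (no swap)
  13 <= 78: advance i (no swap)
  36 <= 78: advance i (no swap)
  14 <= 78: advance i (no swap)
Place pivot at 6: [36, 21, 40, 13, 36, 14, 78]

Partitioned: [36, 21, 40, 13, 36, 14, 78]


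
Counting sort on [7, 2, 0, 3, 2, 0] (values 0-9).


Input: [7, 2, 0, 3, 2, 0]
Counts: [2, 0, 2, 1, 0, 0, 0, 1, 0, 0]

Sorted: [0, 0, 2, 2, 3, 7]


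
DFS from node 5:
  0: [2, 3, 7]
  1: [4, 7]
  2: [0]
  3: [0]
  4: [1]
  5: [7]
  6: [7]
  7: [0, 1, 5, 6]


Visit 5, push [7]
Visit 7, push [6, 1, 0]
Visit 0, push [3, 2]
Visit 2, push []
Visit 3, push []
Visit 1, push [4]
Visit 4, push []
Visit 6, push []

DFS order: [5, 7, 0, 2, 3, 1, 4, 6]


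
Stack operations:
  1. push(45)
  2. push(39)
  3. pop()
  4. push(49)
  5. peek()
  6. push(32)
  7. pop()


push(45) -> [45]
push(39) -> [45, 39]
pop()->39, [45]
push(49) -> [45, 49]
peek()->49
push(32) -> [45, 49, 32]
pop()->32, [45, 49]

Final stack: [45, 49]


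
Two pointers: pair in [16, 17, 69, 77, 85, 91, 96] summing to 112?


lo=0(16)+hi=6(96)=112

Yes: 16+96=112


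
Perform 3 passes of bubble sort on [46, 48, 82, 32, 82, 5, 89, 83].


Initial: [46, 48, 82, 32, 82, 5, 89, 83]
Pass 1: [46, 48, 32, 82, 5, 82, 83, 89] (3 swaps)
Pass 2: [46, 32, 48, 5, 82, 82, 83, 89] (2 swaps)
Pass 3: [32, 46, 5, 48, 82, 82, 83, 89] (2 swaps)

After 3 passes: [32, 46, 5, 48, 82, 82, 83, 89]


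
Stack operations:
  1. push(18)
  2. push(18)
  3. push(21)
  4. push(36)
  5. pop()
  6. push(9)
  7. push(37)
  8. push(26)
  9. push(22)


push(18) -> [18]
push(18) -> [18, 18]
push(21) -> [18, 18, 21]
push(36) -> [18, 18, 21, 36]
pop()->36, [18, 18, 21]
push(9) -> [18, 18, 21, 9]
push(37) -> [18, 18, 21, 9, 37]
push(26) -> [18, 18, 21, 9, 37, 26]
push(22) -> [18, 18, 21, 9, 37, 26, 22]

Final stack: [18, 18, 21, 9, 37, 26, 22]


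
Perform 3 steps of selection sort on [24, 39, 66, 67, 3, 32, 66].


Initial: [24, 39, 66, 67, 3, 32, 66]
Step 1: min=3 at 4
  Swap: [3, 39, 66, 67, 24, 32, 66]
Step 2: min=24 at 4
  Swap: [3, 24, 66, 67, 39, 32, 66]
Step 3: min=32 at 5
  Swap: [3, 24, 32, 67, 39, 66, 66]

After 3 steps: [3, 24, 32, 67, 39, 66, 66]


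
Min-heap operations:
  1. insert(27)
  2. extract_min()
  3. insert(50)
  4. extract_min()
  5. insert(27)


insert(27) -> [27]
extract_min()->27, []
insert(50) -> [50]
extract_min()->50, []
insert(27) -> [27]

Final heap: [27]


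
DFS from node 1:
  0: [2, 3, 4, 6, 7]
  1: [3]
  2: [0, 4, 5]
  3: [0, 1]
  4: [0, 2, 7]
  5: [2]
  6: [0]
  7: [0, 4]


Visit 1, push [3]
Visit 3, push [0]
Visit 0, push [7, 6, 4, 2]
Visit 2, push [5, 4]
Visit 4, push [7]
Visit 7, push []
Visit 5, push []
Visit 6, push []

DFS order: [1, 3, 0, 2, 4, 7, 5, 6]


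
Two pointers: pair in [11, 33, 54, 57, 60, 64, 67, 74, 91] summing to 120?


lo=0(11)+hi=8(91)=102
lo=1(33)+hi=8(91)=124
lo=1(33)+hi=7(74)=107
lo=2(54)+hi=7(74)=128
lo=2(54)+hi=6(67)=121
lo=2(54)+hi=5(64)=118
lo=3(57)+hi=5(64)=121
lo=3(57)+hi=4(60)=117

No pair found


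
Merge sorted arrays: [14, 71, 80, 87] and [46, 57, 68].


Take 14 from A
Take 46 from B
Take 57 from B
Take 68 from B

Merged: [14, 46, 57, 68, 71, 80, 87]


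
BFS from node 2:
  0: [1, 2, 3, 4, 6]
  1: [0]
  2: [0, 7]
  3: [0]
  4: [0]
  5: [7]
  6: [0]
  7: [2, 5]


Visit 2, enqueue [0, 7]
Visit 0, enqueue [1, 3, 4, 6]
Visit 7, enqueue [5]
Visit 1, enqueue []
Visit 3, enqueue []
Visit 4, enqueue []
Visit 6, enqueue []
Visit 5, enqueue []

BFS order: [2, 0, 7, 1, 3, 4, 6, 5]


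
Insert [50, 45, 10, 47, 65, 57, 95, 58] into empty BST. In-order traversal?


Insert 50: root
Insert 45: L from 50
Insert 10: L from 50 -> L from 45
Insert 47: L from 50 -> R from 45
Insert 65: R from 50
Insert 57: R from 50 -> L from 65
Insert 95: R from 50 -> R from 65
Insert 58: R from 50 -> L from 65 -> R from 57

In-order: [10, 45, 47, 50, 57, 58, 65, 95]


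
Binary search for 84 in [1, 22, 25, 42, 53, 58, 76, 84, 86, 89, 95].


Step 1: lo=0, hi=10, mid=5, val=58
Step 2: lo=6, hi=10, mid=8, val=86
Step 3: lo=6, hi=7, mid=6, val=76
Step 4: lo=7, hi=7, mid=7, val=84

Found at index 7


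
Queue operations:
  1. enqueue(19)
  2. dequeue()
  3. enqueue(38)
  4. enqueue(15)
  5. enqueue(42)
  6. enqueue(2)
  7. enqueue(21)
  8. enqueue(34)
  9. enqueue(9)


enqueue(19) -> [19]
dequeue()->19, []
enqueue(38) -> [38]
enqueue(15) -> [38, 15]
enqueue(42) -> [38, 15, 42]
enqueue(2) -> [38, 15, 42, 2]
enqueue(21) -> [38, 15, 42, 2, 21]
enqueue(34) -> [38, 15, 42, 2, 21, 34]
enqueue(9) -> [38, 15, 42, 2, 21, 34, 9]

Final queue: [38, 15, 42, 2, 21, 34, 9]


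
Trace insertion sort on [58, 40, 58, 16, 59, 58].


Initial: [58, 40, 58, 16, 59, 58]
Insert 40: [40, 58, 58, 16, 59, 58]
Insert 58: [40, 58, 58, 16, 59, 58]
Insert 16: [16, 40, 58, 58, 59, 58]
Insert 59: [16, 40, 58, 58, 59, 58]
Insert 58: [16, 40, 58, 58, 58, 59]

Sorted: [16, 40, 58, 58, 58, 59]


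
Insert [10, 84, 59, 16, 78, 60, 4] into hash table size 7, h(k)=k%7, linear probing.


Insert 10: h=3 -> slot 3
Insert 84: h=0 -> slot 0
Insert 59: h=3, 1 probes -> slot 4
Insert 16: h=2 -> slot 2
Insert 78: h=1 -> slot 1
Insert 60: h=4, 1 probes -> slot 5
Insert 4: h=4, 2 probes -> slot 6

Table: [84, 78, 16, 10, 59, 60, 4]


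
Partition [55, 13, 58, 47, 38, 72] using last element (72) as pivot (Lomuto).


Pivot: 72
  55 <= 72: advance i (no swap)
  13 <= 72: advance i (no swap)
  58 <= 72: advance i (no swap)
  47 <= 72: advance i (no swap)
  38 <= 72: advance i (no swap)
Place pivot at 5: [55, 13, 58, 47, 38, 72]

Partitioned: [55, 13, 58, 47, 38, 72]


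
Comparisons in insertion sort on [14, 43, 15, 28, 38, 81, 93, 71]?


Algorithm: insertion sort
Input: [14, 43, 15, 28, 38, 81, 93, 71]
Sorted: [14, 15, 28, 38, 43, 71, 81, 93]

12


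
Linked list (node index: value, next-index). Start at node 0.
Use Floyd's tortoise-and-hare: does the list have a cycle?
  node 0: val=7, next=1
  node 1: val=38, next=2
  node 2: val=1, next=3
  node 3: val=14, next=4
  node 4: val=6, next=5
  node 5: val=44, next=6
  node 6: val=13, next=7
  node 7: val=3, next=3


Floyd's tortoise (slow, +1) and hare (fast, +2):
  init: slow=0, fast=0
  step 1: slow=1, fast=2
  step 2: slow=2, fast=4
  step 3: slow=3, fast=6
  step 4: slow=4, fast=3
  step 5: slow=5, fast=5
  slow == fast at node 5: cycle detected

Cycle: yes


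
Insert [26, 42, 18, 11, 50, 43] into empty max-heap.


Insert 26: [26]
Insert 42: [42, 26]
Insert 18: [42, 26, 18]
Insert 11: [42, 26, 18, 11]
Insert 50: [50, 42, 18, 11, 26]
Insert 43: [50, 42, 43, 11, 26, 18]

Final heap: [50, 42, 43, 11, 26, 18]


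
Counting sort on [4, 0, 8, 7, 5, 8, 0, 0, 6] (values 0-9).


Input: [4, 0, 8, 7, 5, 8, 0, 0, 6]
Counts: [3, 0, 0, 0, 1, 1, 1, 1, 2, 0]

Sorted: [0, 0, 0, 4, 5, 6, 7, 8, 8]


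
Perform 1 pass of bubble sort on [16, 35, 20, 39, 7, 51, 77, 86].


Initial: [16, 35, 20, 39, 7, 51, 77, 86]
Pass 1: [16, 20, 35, 7, 39, 51, 77, 86] (2 swaps)

After 1 pass: [16, 20, 35, 7, 39, 51, 77, 86]


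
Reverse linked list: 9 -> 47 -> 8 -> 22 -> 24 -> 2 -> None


Step 1: curr=9, set curr.next=prev(None) | reversed so far: 9
Step 2: curr=47, set curr.next=prev(9) | reversed so far: 47 -> 9
Step 3: curr=8, set curr.next=prev(47) | reversed so far: 8 -> 47 -> 9
Step 4: curr=22, set curr.next=prev(8) | reversed so far: 22 -> 8 -> 47 -> 9
Step 5: curr=24, set curr.next=prev(22) | reversed so far: 24 -> 22 -> 8 -> 47 -> 9
Step 6: curr=2, set curr.next=prev(24) | reversed so far: 2 -> 24 -> 22 -> 8 -> 47 -> 9

2 -> 24 -> 22 -> 8 -> 47 -> 9 -> None


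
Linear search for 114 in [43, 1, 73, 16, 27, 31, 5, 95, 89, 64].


i=0: 43!=114
i=1: 1!=114
i=2: 73!=114
i=3: 16!=114
i=4: 27!=114
i=5: 31!=114
i=6: 5!=114
i=7: 95!=114
i=8: 89!=114
i=9: 64!=114

Not found, 10 comps


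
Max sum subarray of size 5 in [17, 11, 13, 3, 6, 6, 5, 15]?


[0:5]: 50
[1:6]: 39
[2:7]: 33
[3:8]: 35

Max: 50 at [0:5]


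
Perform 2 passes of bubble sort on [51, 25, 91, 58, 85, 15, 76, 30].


Initial: [51, 25, 91, 58, 85, 15, 76, 30]
Pass 1: [25, 51, 58, 85, 15, 76, 30, 91] (6 swaps)
Pass 2: [25, 51, 58, 15, 76, 30, 85, 91] (3 swaps)

After 2 passes: [25, 51, 58, 15, 76, 30, 85, 91]


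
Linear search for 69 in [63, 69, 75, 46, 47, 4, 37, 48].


i=0: 63!=69
i=1: 69==69 found!

Found at 1, 2 comps


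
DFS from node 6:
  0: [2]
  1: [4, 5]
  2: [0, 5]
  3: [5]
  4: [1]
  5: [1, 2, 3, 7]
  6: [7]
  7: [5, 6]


Visit 6, push [7]
Visit 7, push [5]
Visit 5, push [3, 2, 1]
Visit 1, push [4]
Visit 4, push []
Visit 2, push [0]
Visit 0, push []
Visit 3, push []

DFS order: [6, 7, 5, 1, 4, 2, 0, 3]


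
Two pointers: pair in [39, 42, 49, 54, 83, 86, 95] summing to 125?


lo=0(39)+hi=6(95)=134
lo=0(39)+hi=5(86)=125

Yes: 39+86=125


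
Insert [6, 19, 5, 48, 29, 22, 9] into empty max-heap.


Insert 6: [6]
Insert 19: [19, 6]
Insert 5: [19, 6, 5]
Insert 48: [48, 19, 5, 6]
Insert 29: [48, 29, 5, 6, 19]
Insert 22: [48, 29, 22, 6, 19, 5]
Insert 9: [48, 29, 22, 6, 19, 5, 9]

Final heap: [48, 29, 22, 6, 19, 5, 9]


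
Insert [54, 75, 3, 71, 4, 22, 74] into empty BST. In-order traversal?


Insert 54: root
Insert 75: R from 54
Insert 3: L from 54
Insert 71: R from 54 -> L from 75
Insert 4: L from 54 -> R from 3
Insert 22: L from 54 -> R from 3 -> R from 4
Insert 74: R from 54 -> L from 75 -> R from 71

In-order: [3, 4, 22, 54, 71, 74, 75]


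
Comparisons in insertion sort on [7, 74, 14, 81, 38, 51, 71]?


Algorithm: insertion sort
Input: [7, 74, 14, 81, 38, 51, 71]
Sorted: [7, 14, 38, 51, 71, 74, 81]

13


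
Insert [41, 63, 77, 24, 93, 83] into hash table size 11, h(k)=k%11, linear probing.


Insert 41: h=8 -> slot 8
Insert 63: h=8, 1 probes -> slot 9
Insert 77: h=0 -> slot 0
Insert 24: h=2 -> slot 2
Insert 93: h=5 -> slot 5
Insert 83: h=6 -> slot 6

Table: [77, None, 24, None, None, 93, 83, None, 41, 63, None]


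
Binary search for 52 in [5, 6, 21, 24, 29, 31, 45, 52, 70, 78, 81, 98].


Step 1: lo=0, hi=11, mid=5, val=31
Step 2: lo=6, hi=11, mid=8, val=70
Step 3: lo=6, hi=7, mid=6, val=45
Step 4: lo=7, hi=7, mid=7, val=52

Found at index 7


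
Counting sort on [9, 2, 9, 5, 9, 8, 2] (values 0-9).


Input: [9, 2, 9, 5, 9, 8, 2]
Counts: [0, 0, 2, 0, 0, 1, 0, 0, 1, 3]

Sorted: [2, 2, 5, 8, 9, 9, 9]


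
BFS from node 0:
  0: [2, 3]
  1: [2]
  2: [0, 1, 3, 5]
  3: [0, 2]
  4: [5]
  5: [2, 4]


Visit 0, enqueue [2, 3]
Visit 2, enqueue [1, 5]
Visit 3, enqueue []
Visit 1, enqueue []
Visit 5, enqueue [4]
Visit 4, enqueue []

BFS order: [0, 2, 3, 1, 5, 4]


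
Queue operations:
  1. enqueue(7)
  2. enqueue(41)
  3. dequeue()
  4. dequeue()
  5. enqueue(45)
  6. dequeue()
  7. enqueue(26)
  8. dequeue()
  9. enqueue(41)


enqueue(7) -> [7]
enqueue(41) -> [7, 41]
dequeue()->7, [41]
dequeue()->41, []
enqueue(45) -> [45]
dequeue()->45, []
enqueue(26) -> [26]
dequeue()->26, []
enqueue(41) -> [41]

Final queue: [41]


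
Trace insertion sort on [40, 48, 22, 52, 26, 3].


Initial: [40, 48, 22, 52, 26, 3]
Insert 48: [40, 48, 22, 52, 26, 3]
Insert 22: [22, 40, 48, 52, 26, 3]
Insert 52: [22, 40, 48, 52, 26, 3]
Insert 26: [22, 26, 40, 48, 52, 3]
Insert 3: [3, 22, 26, 40, 48, 52]

Sorted: [3, 22, 26, 40, 48, 52]


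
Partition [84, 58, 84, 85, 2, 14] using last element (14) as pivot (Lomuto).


Pivot: 14
  2 <= 14: swap -> [2, 58, 84, 85, 84, 14]
Place pivot at 1: [2, 14, 84, 85, 84, 58]

Partitioned: [2, 14, 84, 85, 84, 58]


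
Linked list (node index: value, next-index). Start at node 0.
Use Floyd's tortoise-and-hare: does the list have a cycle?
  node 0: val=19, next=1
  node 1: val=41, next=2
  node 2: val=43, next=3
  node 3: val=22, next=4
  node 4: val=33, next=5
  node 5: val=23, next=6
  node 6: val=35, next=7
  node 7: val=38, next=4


Floyd's tortoise (slow, +1) and hare (fast, +2):
  init: slow=0, fast=0
  step 1: slow=1, fast=2
  step 2: slow=2, fast=4
  step 3: slow=3, fast=6
  step 4: slow=4, fast=4
  slow == fast at node 4: cycle detected

Cycle: yes


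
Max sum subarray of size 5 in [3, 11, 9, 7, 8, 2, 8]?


[0:5]: 38
[1:6]: 37
[2:7]: 34

Max: 38 at [0:5]


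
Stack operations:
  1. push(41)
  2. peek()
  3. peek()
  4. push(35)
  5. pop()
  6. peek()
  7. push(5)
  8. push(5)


push(41) -> [41]
peek()->41
peek()->41
push(35) -> [41, 35]
pop()->35, [41]
peek()->41
push(5) -> [41, 5]
push(5) -> [41, 5, 5]

Final stack: [41, 5, 5]


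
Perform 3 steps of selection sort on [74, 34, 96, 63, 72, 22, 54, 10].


Initial: [74, 34, 96, 63, 72, 22, 54, 10]
Step 1: min=10 at 7
  Swap: [10, 34, 96, 63, 72, 22, 54, 74]
Step 2: min=22 at 5
  Swap: [10, 22, 96, 63, 72, 34, 54, 74]
Step 3: min=34 at 5
  Swap: [10, 22, 34, 63, 72, 96, 54, 74]

After 3 steps: [10, 22, 34, 63, 72, 96, 54, 74]


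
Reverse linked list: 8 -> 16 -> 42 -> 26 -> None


Step 1: curr=8, set curr.next=prev(None) | reversed so far: 8
Step 2: curr=16, set curr.next=prev(8) | reversed so far: 16 -> 8
Step 3: curr=42, set curr.next=prev(16) | reversed so far: 42 -> 16 -> 8
Step 4: curr=26, set curr.next=prev(42) | reversed so far: 26 -> 42 -> 16 -> 8

26 -> 42 -> 16 -> 8 -> None


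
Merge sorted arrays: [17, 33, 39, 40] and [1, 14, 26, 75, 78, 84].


Take 1 from B
Take 14 from B
Take 17 from A
Take 26 from B
Take 33 from A
Take 39 from A
Take 40 from A

Merged: [1, 14, 17, 26, 33, 39, 40, 75, 78, 84]


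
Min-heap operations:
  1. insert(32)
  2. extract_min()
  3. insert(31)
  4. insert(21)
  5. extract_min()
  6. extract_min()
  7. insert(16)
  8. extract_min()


insert(32) -> [32]
extract_min()->32, []
insert(31) -> [31]
insert(21) -> [21, 31]
extract_min()->21, [31]
extract_min()->31, []
insert(16) -> [16]
extract_min()->16, []

Final heap: []


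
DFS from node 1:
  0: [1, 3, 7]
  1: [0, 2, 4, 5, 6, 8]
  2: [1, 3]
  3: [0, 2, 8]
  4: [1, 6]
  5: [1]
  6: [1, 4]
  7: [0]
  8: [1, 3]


Visit 1, push [8, 6, 5, 4, 2, 0]
Visit 0, push [7, 3]
Visit 3, push [8, 2]
Visit 2, push []
Visit 8, push []
Visit 7, push []
Visit 4, push [6]
Visit 6, push []
Visit 5, push []

DFS order: [1, 0, 3, 2, 8, 7, 4, 6, 5]


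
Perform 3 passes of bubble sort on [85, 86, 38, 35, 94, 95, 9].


Initial: [85, 86, 38, 35, 94, 95, 9]
Pass 1: [85, 38, 35, 86, 94, 9, 95] (3 swaps)
Pass 2: [38, 35, 85, 86, 9, 94, 95] (3 swaps)
Pass 3: [35, 38, 85, 9, 86, 94, 95] (2 swaps)

After 3 passes: [35, 38, 85, 9, 86, 94, 95]


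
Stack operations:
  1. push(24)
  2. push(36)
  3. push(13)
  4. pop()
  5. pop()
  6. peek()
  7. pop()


push(24) -> [24]
push(36) -> [24, 36]
push(13) -> [24, 36, 13]
pop()->13, [24, 36]
pop()->36, [24]
peek()->24
pop()->24, []

Final stack: []


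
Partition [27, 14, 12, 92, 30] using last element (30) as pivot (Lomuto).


Pivot: 30
  27 <= 30: advance i (no swap)
  14 <= 30: advance i (no swap)
  12 <= 30: advance i (no swap)
Place pivot at 3: [27, 14, 12, 30, 92]

Partitioned: [27, 14, 12, 30, 92]


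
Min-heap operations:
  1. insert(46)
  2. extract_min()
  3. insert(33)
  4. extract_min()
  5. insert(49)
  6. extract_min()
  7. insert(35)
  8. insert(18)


insert(46) -> [46]
extract_min()->46, []
insert(33) -> [33]
extract_min()->33, []
insert(49) -> [49]
extract_min()->49, []
insert(35) -> [35]
insert(18) -> [18, 35]

Final heap: [18, 35]


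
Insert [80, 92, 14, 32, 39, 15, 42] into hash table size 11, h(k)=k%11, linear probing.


Insert 80: h=3 -> slot 3
Insert 92: h=4 -> slot 4
Insert 14: h=3, 2 probes -> slot 5
Insert 32: h=10 -> slot 10
Insert 39: h=6 -> slot 6
Insert 15: h=4, 3 probes -> slot 7
Insert 42: h=9 -> slot 9

Table: [None, None, None, 80, 92, 14, 39, 15, None, 42, 32]


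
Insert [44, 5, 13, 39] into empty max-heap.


Insert 44: [44]
Insert 5: [44, 5]
Insert 13: [44, 5, 13]
Insert 39: [44, 39, 13, 5]

Final heap: [44, 39, 13, 5]


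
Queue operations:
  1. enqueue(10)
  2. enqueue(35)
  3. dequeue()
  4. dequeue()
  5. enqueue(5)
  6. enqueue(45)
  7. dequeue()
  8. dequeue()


enqueue(10) -> [10]
enqueue(35) -> [10, 35]
dequeue()->10, [35]
dequeue()->35, []
enqueue(5) -> [5]
enqueue(45) -> [5, 45]
dequeue()->5, [45]
dequeue()->45, []

Final queue: []


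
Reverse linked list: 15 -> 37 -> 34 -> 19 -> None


Step 1: curr=15, set curr.next=prev(None) | reversed so far: 15
Step 2: curr=37, set curr.next=prev(15) | reversed so far: 37 -> 15
Step 3: curr=34, set curr.next=prev(37) | reversed so far: 34 -> 37 -> 15
Step 4: curr=19, set curr.next=prev(34) | reversed so far: 19 -> 34 -> 37 -> 15

19 -> 34 -> 37 -> 15 -> None


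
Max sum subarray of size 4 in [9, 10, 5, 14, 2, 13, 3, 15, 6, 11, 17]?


[0:4]: 38
[1:5]: 31
[2:6]: 34
[3:7]: 32
[4:8]: 33
[5:9]: 37
[6:10]: 35
[7:11]: 49

Max: 49 at [7:11]


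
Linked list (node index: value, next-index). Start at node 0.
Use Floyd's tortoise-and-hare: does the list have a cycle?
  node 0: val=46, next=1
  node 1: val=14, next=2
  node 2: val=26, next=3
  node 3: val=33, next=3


Floyd's tortoise (slow, +1) and hare (fast, +2):
  init: slow=0, fast=0
  step 1: slow=1, fast=2
  step 2: slow=2, fast=3
  step 3: slow=3, fast=3
  slow == fast at node 3: cycle detected

Cycle: yes


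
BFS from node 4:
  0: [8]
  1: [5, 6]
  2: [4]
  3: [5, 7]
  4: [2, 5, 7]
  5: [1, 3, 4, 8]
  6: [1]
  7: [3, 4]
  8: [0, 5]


Visit 4, enqueue [2, 5, 7]
Visit 2, enqueue []
Visit 5, enqueue [1, 3, 8]
Visit 7, enqueue []
Visit 1, enqueue [6]
Visit 3, enqueue []
Visit 8, enqueue [0]
Visit 6, enqueue []
Visit 0, enqueue []

BFS order: [4, 2, 5, 7, 1, 3, 8, 6, 0]


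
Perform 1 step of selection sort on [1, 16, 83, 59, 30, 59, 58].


Initial: [1, 16, 83, 59, 30, 59, 58]
Step 1: min=1 at 0
  Swap: [1, 16, 83, 59, 30, 59, 58]

After 1 step: [1, 16, 83, 59, 30, 59, 58]


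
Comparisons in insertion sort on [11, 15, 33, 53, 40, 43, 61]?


Algorithm: insertion sort
Input: [11, 15, 33, 53, 40, 43, 61]
Sorted: [11, 15, 33, 40, 43, 53, 61]

8


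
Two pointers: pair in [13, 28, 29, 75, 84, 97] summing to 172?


lo=0(13)+hi=5(97)=110
lo=1(28)+hi=5(97)=125
lo=2(29)+hi=5(97)=126
lo=3(75)+hi=5(97)=172

Yes: 75+97=172


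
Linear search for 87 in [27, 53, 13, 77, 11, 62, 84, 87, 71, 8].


i=0: 27!=87
i=1: 53!=87
i=2: 13!=87
i=3: 77!=87
i=4: 11!=87
i=5: 62!=87
i=6: 84!=87
i=7: 87==87 found!

Found at 7, 8 comps


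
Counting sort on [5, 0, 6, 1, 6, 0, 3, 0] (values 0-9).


Input: [5, 0, 6, 1, 6, 0, 3, 0]
Counts: [3, 1, 0, 1, 0, 1, 2, 0, 0, 0]

Sorted: [0, 0, 0, 1, 3, 5, 6, 6]


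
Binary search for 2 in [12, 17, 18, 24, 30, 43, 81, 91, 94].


Step 1: lo=0, hi=8, mid=4, val=30
Step 2: lo=0, hi=3, mid=1, val=17
Step 3: lo=0, hi=0, mid=0, val=12

Not found


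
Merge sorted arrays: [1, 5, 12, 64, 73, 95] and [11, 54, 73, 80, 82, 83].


Take 1 from A
Take 5 from A
Take 11 from B
Take 12 from A
Take 54 from B
Take 64 from A
Take 73 from A
Take 73 from B
Take 80 from B
Take 82 from B
Take 83 from B

Merged: [1, 5, 11, 12, 54, 64, 73, 73, 80, 82, 83, 95]


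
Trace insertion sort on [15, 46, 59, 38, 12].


Initial: [15, 46, 59, 38, 12]
Insert 46: [15, 46, 59, 38, 12]
Insert 59: [15, 46, 59, 38, 12]
Insert 38: [15, 38, 46, 59, 12]
Insert 12: [12, 15, 38, 46, 59]

Sorted: [12, 15, 38, 46, 59]


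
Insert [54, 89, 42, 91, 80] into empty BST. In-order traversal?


Insert 54: root
Insert 89: R from 54
Insert 42: L from 54
Insert 91: R from 54 -> R from 89
Insert 80: R from 54 -> L from 89

In-order: [42, 54, 80, 89, 91]


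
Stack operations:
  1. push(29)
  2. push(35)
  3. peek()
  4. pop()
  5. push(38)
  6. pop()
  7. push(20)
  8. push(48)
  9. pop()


push(29) -> [29]
push(35) -> [29, 35]
peek()->35
pop()->35, [29]
push(38) -> [29, 38]
pop()->38, [29]
push(20) -> [29, 20]
push(48) -> [29, 20, 48]
pop()->48, [29, 20]

Final stack: [29, 20]


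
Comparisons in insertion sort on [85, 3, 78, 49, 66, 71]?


Algorithm: insertion sort
Input: [85, 3, 78, 49, 66, 71]
Sorted: [3, 49, 66, 71, 78, 85]

12


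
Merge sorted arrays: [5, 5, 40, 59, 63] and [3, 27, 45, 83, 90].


Take 3 from B
Take 5 from A
Take 5 from A
Take 27 from B
Take 40 from A
Take 45 from B
Take 59 from A
Take 63 from A

Merged: [3, 5, 5, 27, 40, 45, 59, 63, 83, 90]


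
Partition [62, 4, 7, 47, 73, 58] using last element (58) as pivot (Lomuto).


Pivot: 58
  4 <= 58: swap -> [4, 62, 7, 47, 73, 58]
  7 <= 58: swap -> [4, 7, 62, 47, 73, 58]
  47 <= 58: swap -> [4, 7, 47, 62, 73, 58]
Place pivot at 3: [4, 7, 47, 58, 73, 62]

Partitioned: [4, 7, 47, 58, 73, 62]


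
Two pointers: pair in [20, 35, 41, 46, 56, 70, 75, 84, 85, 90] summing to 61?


lo=0(20)+hi=9(90)=110
lo=0(20)+hi=8(85)=105
lo=0(20)+hi=7(84)=104
lo=0(20)+hi=6(75)=95
lo=0(20)+hi=5(70)=90
lo=0(20)+hi=4(56)=76
lo=0(20)+hi=3(46)=66
lo=0(20)+hi=2(41)=61

Yes: 20+41=61


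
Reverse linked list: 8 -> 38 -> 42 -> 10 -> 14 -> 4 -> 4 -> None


Step 1: curr=8, set curr.next=prev(None) | reversed so far: 8
Step 2: curr=38, set curr.next=prev(8) | reversed so far: 38 -> 8
Step 3: curr=42, set curr.next=prev(38) | reversed so far: 42 -> 38 -> 8
Step 4: curr=10, set curr.next=prev(42) | reversed so far: 10 -> 42 -> 38 -> 8
Step 5: curr=14, set curr.next=prev(10) | reversed so far: 14 -> 10 -> 42 -> 38 -> 8
Step 6: curr=4, set curr.next=prev(14) | reversed so far: 4 -> 14 -> 10 -> 42 -> 38 -> 8
Step 7: curr=4, set curr.next=prev(4) | reversed so far: 4 -> 4 -> 14 -> 10 -> 42 -> 38 -> 8

4 -> 4 -> 14 -> 10 -> 42 -> 38 -> 8 -> None


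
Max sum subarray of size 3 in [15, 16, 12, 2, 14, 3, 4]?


[0:3]: 43
[1:4]: 30
[2:5]: 28
[3:6]: 19
[4:7]: 21

Max: 43 at [0:3]


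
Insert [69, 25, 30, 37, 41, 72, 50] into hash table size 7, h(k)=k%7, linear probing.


Insert 69: h=6 -> slot 6
Insert 25: h=4 -> slot 4
Insert 30: h=2 -> slot 2
Insert 37: h=2, 1 probes -> slot 3
Insert 41: h=6, 1 probes -> slot 0
Insert 72: h=2, 3 probes -> slot 5
Insert 50: h=1 -> slot 1

Table: [41, 50, 30, 37, 25, 72, 69]


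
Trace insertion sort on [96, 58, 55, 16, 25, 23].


Initial: [96, 58, 55, 16, 25, 23]
Insert 58: [58, 96, 55, 16, 25, 23]
Insert 55: [55, 58, 96, 16, 25, 23]
Insert 16: [16, 55, 58, 96, 25, 23]
Insert 25: [16, 25, 55, 58, 96, 23]
Insert 23: [16, 23, 25, 55, 58, 96]

Sorted: [16, 23, 25, 55, 58, 96]


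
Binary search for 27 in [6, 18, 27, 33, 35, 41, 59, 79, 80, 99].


Step 1: lo=0, hi=9, mid=4, val=35
Step 2: lo=0, hi=3, mid=1, val=18
Step 3: lo=2, hi=3, mid=2, val=27

Found at index 2


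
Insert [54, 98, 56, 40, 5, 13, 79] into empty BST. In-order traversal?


Insert 54: root
Insert 98: R from 54
Insert 56: R from 54 -> L from 98
Insert 40: L from 54
Insert 5: L from 54 -> L from 40
Insert 13: L from 54 -> L from 40 -> R from 5
Insert 79: R from 54 -> L from 98 -> R from 56

In-order: [5, 13, 40, 54, 56, 79, 98]


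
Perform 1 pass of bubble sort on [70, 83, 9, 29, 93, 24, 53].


Initial: [70, 83, 9, 29, 93, 24, 53]
Pass 1: [70, 9, 29, 83, 24, 53, 93] (4 swaps)

After 1 pass: [70, 9, 29, 83, 24, 53, 93]


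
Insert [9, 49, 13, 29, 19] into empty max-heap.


Insert 9: [9]
Insert 49: [49, 9]
Insert 13: [49, 9, 13]
Insert 29: [49, 29, 13, 9]
Insert 19: [49, 29, 13, 9, 19]

Final heap: [49, 29, 13, 9, 19]


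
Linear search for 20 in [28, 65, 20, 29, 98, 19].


i=0: 28!=20
i=1: 65!=20
i=2: 20==20 found!

Found at 2, 3 comps


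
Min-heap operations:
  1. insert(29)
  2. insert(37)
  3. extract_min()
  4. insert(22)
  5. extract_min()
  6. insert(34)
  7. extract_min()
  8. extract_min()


insert(29) -> [29]
insert(37) -> [29, 37]
extract_min()->29, [37]
insert(22) -> [22, 37]
extract_min()->22, [37]
insert(34) -> [34, 37]
extract_min()->34, [37]
extract_min()->37, []

Final heap: []


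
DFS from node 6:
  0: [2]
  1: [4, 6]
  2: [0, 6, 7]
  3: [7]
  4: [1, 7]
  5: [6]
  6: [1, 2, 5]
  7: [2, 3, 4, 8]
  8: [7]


Visit 6, push [5, 2, 1]
Visit 1, push [4]
Visit 4, push [7]
Visit 7, push [8, 3, 2]
Visit 2, push [0]
Visit 0, push []
Visit 3, push []
Visit 8, push []
Visit 5, push []

DFS order: [6, 1, 4, 7, 2, 0, 3, 8, 5]


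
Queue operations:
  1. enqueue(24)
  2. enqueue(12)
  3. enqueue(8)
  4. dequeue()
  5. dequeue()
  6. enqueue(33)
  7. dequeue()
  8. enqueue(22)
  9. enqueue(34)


enqueue(24) -> [24]
enqueue(12) -> [24, 12]
enqueue(8) -> [24, 12, 8]
dequeue()->24, [12, 8]
dequeue()->12, [8]
enqueue(33) -> [8, 33]
dequeue()->8, [33]
enqueue(22) -> [33, 22]
enqueue(34) -> [33, 22, 34]

Final queue: [33, 22, 34]


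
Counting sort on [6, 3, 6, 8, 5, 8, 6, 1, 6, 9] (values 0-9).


Input: [6, 3, 6, 8, 5, 8, 6, 1, 6, 9]
Counts: [0, 1, 0, 1, 0, 1, 4, 0, 2, 1]

Sorted: [1, 3, 5, 6, 6, 6, 6, 8, 8, 9]


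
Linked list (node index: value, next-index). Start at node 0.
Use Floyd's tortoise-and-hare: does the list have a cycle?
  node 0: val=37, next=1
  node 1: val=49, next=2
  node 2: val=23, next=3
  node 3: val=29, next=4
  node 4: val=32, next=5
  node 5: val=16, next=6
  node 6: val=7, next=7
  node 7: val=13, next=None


Floyd's tortoise (slow, +1) and hare (fast, +2):
  init: slow=0, fast=0
  step 1: slow=1, fast=2
  step 2: slow=2, fast=4
  step 3: slow=3, fast=6
  step 4: fast 6->7->None, no cycle

Cycle: no


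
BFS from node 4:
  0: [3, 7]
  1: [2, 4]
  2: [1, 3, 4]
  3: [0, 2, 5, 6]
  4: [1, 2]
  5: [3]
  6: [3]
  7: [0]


Visit 4, enqueue [1, 2]
Visit 1, enqueue []
Visit 2, enqueue [3]
Visit 3, enqueue [0, 5, 6]
Visit 0, enqueue [7]
Visit 5, enqueue []
Visit 6, enqueue []
Visit 7, enqueue []

BFS order: [4, 1, 2, 3, 0, 5, 6, 7]


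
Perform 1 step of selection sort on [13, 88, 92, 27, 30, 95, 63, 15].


Initial: [13, 88, 92, 27, 30, 95, 63, 15]
Step 1: min=13 at 0
  Swap: [13, 88, 92, 27, 30, 95, 63, 15]

After 1 step: [13, 88, 92, 27, 30, 95, 63, 15]


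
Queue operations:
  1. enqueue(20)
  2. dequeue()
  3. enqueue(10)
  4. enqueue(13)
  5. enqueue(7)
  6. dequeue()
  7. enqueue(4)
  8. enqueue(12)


enqueue(20) -> [20]
dequeue()->20, []
enqueue(10) -> [10]
enqueue(13) -> [10, 13]
enqueue(7) -> [10, 13, 7]
dequeue()->10, [13, 7]
enqueue(4) -> [13, 7, 4]
enqueue(12) -> [13, 7, 4, 12]

Final queue: [13, 7, 4, 12]


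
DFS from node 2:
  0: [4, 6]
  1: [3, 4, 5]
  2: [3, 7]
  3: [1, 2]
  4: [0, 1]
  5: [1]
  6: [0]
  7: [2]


Visit 2, push [7, 3]
Visit 3, push [1]
Visit 1, push [5, 4]
Visit 4, push [0]
Visit 0, push [6]
Visit 6, push []
Visit 5, push []
Visit 7, push []

DFS order: [2, 3, 1, 4, 0, 6, 5, 7]


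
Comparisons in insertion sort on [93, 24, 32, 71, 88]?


Algorithm: insertion sort
Input: [93, 24, 32, 71, 88]
Sorted: [24, 32, 71, 88, 93]

7


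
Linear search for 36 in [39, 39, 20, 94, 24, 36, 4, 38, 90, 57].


i=0: 39!=36
i=1: 39!=36
i=2: 20!=36
i=3: 94!=36
i=4: 24!=36
i=5: 36==36 found!

Found at 5, 6 comps


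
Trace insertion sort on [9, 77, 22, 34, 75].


Initial: [9, 77, 22, 34, 75]
Insert 77: [9, 77, 22, 34, 75]
Insert 22: [9, 22, 77, 34, 75]
Insert 34: [9, 22, 34, 77, 75]
Insert 75: [9, 22, 34, 75, 77]

Sorted: [9, 22, 34, 75, 77]


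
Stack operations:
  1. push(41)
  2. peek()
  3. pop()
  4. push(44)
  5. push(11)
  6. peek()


push(41) -> [41]
peek()->41
pop()->41, []
push(44) -> [44]
push(11) -> [44, 11]
peek()->11

Final stack: [44, 11]


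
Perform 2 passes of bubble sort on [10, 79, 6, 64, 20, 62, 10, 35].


Initial: [10, 79, 6, 64, 20, 62, 10, 35]
Pass 1: [10, 6, 64, 20, 62, 10, 35, 79] (6 swaps)
Pass 2: [6, 10, 20, 62, 10, 35, 64, 79] (5 swaps)

After 2 passes: [6, 10, 20, 62, 10, 35, 64, 79]


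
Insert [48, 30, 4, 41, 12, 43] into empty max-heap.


Insert 48: [48]
Insert 30: [48, 30]
Insert 4: [48, 30, 4]
Insert 41: [48, 41, 4, 30]
Insert 12: [48, 41, 4, 30, 12]
Insert 43: [48, 41, 43, 30, 12, 4]

Final heap: [48, 41, 43, 30, 12, 4]


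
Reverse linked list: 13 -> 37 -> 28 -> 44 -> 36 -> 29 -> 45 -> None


Step 1: curr=13, set curr.next=prev(None) | reversed so far: 13
Step 2: curr=37, set curr.next=prev(13) | reversed so far: 37 -> 13
Step 3: curr=28, set curr.next=prev(37) | reversed so far: 28 -> 37 -> 13
Step 4: curr=44, set curr.next=prev(28) | reversed so far: 44 -> 28 -> 37 -> 13
Step 5: curr=36, set curr.next=prev(44) | reversed so far: 36 -> 44 -> 28 -> 37 -> 13
Step 6: curr=29, set curr.next=prev(36) | reversed so far: 29 -> 36 -> 44 -> 28 -> 37 -> 13
Step 7: curr=45, set curr.next=prev(29) | reversed so far: 45 -> 29 -> 36 -> 44 -> 28 -> 37 -> 13

45 -> 29 -> 36 -> 44 -> 28 -> 37 -> 13 -> None


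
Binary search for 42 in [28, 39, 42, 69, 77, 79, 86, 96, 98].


Step 1: lo=0, hi=8, mid=4, val=77
Step 2: lo=0, hi=3, mid=1, val=39
Step 3: lo=2, hi=3, mid=2, val=42

Found at index 2


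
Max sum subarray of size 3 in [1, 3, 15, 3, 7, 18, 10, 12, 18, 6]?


[0:3]: 19
[1:4]: 21
[2:5]: 25
[3:6]: 28
[4:7]: 35
[5:8]: 40
[6:9]: 40
[7:10]: 36

Max: 40 at [5:8]


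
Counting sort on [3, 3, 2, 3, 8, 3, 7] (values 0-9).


Input: [3, 3, 2, 3, 8, 3, 7]
Counts: [0, 0, 1, 4, 0, 0, 0, 1, 1, 0]

Sorted: [2, 3, 3, 3, 3, 7, 8]


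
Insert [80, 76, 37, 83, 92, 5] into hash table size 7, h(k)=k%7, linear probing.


Insert 80: h=3 -> slot 3
Insert 76: h=6 -> slot 6
Insert 37: h=2 -> slot 2
Insert 83: h=6, 1 probes -> slot 0
Insert 92: h=1 -> slot 1
Insert 5: h=5 -> slot 5

Table: [83, 92, 37, 80, None, 5, 76]


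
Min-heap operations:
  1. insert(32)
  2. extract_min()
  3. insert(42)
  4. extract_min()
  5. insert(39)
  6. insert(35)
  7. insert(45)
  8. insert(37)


insert(32) -> [32]
extract_min()->32, []
insert(42) -> [42]
extract_min()->42, []
insert(39) -> [39]
insert(35) -> [35, 39]
insert(45) -> [35, 39, 45]
insert(37) -> [35, 37, 45, 39]

Final heap: [35, 37, 45, 39]


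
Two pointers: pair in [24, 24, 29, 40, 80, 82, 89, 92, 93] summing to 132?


lo=0(24)+hi=8(93)=117
lo=1(24)+hi=8(93)=117
lo=2(29)+hi=8(93)=122
lo=3(40)+hi=8(93)=133
lo=3(40)+hi=7(92)=132

Yes: 40+92=132


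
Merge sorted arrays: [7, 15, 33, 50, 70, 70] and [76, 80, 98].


Take 7 from A
Take 15 from A
Take 33 from A
Take 50 from A
Take 70 from A
Take 70 from A

Merged: [7, 15, 33, 50, 70, 70, 76, 80, 98]


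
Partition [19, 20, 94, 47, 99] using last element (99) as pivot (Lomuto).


Pivot: 99
  19 <= 99: advance i (no swap)
  20 <= 99: advance i (no swap)
  94 <= 99: advance i (no swap)
  47 <= 99: advance i (no swap)
Place pivot at 4: [19, 20, 94, 47, 99]

Partitioned: [19, 20, 94, 47, 99]


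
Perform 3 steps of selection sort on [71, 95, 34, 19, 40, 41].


Initial: [71, 95, 34, 19, 40, 41]
Step 1: min=19 at 3
  Swap: [19, 95, 34, 71, 40, 41]
Step 2: min=34 at 2
  Swap: [19, 34, 95, 71, 40, 41]
Step 3: min=40 at 4
  Swap: [19, 34, 40, 71, 95, 41]

After 3 steps: [19, 34, 40, 71, 95, 41]


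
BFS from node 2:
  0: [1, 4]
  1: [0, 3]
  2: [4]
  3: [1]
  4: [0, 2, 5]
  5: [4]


Visit 2, enqueue [4]
Visit 4, enqueue [0, 5]
Visit 0, enqueue [1]
Visit 5, enqueue []
Visit 1, enqueue [3]
Visit 3, enqueue []

BFS order: [2, 4, 0, 5, 1, 3]


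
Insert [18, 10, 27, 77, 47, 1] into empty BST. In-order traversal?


Insert 18: root
Insert 10: L from 18
Insert 27: R from 18
Insert 77: R from 18 -> R from 27
Insert 47: R from 18 -> R from 27 -> L from 77
Insert 1: L from 18 -> L from 10

In-order: [1, 10, 18, 27, 47, 77]


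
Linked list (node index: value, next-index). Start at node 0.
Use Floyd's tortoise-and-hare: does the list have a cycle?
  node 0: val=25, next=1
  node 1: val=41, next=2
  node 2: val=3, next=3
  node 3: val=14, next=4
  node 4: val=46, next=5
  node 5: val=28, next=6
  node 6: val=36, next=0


Floyd's tortoise (slow, +1) and hare (fast, +2):
  init: slow=0, fast=0
  step 1: slow=1, fast=2
  step 2: slow=2, fast=4
  step 3: slow=3, fast=6
  step 4: slow=4, fast=1
  step 5: slow=5, fast=3
  step 6: slow=6, fast=5
  step 7: slow=0, fast=0
  slow == fast at node 0: cycle detected

Cycle: yes


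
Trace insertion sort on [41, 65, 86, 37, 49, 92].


Initial: [41, 65, 86, 37, 49, 92]
Insert 65: [41, 65, 86, 37, 49, 92]
Insert 86: [41, 65, 86, 37, 49, 92]
Insert 37: [37, 41, 65, 86, 49, 92]
Insert 49: [37, 41, 49, 65, 86, 92]
Insert 92: [37, 41, 49, 65, 86, 92]

Sorted: [37, 41, 49, 65, 86, 92]


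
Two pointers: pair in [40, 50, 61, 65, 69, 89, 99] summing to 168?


lo=0(40)+hi=6(99)=139
lo=1(50)+hi=6(99)=149
lo=2(61)+hi=6(99)=160
lo=3(65)+hi=6(99)=164
lo=4(69)+hi=6(99)=168

Yes: 69+99=168


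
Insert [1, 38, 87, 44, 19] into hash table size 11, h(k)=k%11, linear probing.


Insert 1: h=1 -> slot 1
Insert 38: h=5 -> slot 5
Insert 87: h=10 -> slot 10
Insert 44: h=0 -> slot 0
Insert 19: h=8 -> slot 8

Table: [44, 1, None, None, None, 38, None, None, 19, None, 87]
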